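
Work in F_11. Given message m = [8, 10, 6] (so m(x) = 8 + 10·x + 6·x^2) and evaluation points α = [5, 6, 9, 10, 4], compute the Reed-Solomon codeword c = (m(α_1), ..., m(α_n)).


c = [10, 9, 1, 4, 1]

Message polynomial: m(x) = 8 + 10·x + 6·x^2 (mod 11).
For each evaluation point α_i, compute m(α_i) mod 11:
  α_1 = 5: Horner steps 6 → 7 → 10, so m(5) = 10.
  α_2 = 6: Horner steps 6 → 2 → 9, so m(6) = 9.
  α_3 = 9: Horner steps 6 → 9 → 1, so m(9) = 1.
  α_4 = 10: Horner steps 6 → 4 → 4, so m(10) = 4.
  α_5 = 4: Horner steps 6 → 1 → 1, so m(4) = 1.
Codeword c = [10, 9, 1, 4, 1] ∈ F_11^5.


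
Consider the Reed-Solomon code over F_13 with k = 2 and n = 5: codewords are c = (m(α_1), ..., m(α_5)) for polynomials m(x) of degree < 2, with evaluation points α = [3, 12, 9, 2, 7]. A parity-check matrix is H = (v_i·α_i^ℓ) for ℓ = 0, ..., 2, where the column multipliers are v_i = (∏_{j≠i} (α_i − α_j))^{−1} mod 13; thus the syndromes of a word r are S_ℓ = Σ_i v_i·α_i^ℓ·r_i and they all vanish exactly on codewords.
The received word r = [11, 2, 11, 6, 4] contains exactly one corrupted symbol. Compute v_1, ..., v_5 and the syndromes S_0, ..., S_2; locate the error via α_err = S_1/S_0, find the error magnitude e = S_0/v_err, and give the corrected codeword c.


S = (12, 10, 4), error at position 1, error magnitude e = 8, c = [3, 2, 11, 6, 4].

Step 1: column multipliers v_i = (∏_{j≠i}(α_i − α_j))^{−1} mod 13.
  i = 1 (α = 3): (3−12)(3−9)(3−2)(3−7) = (−9)·(−6)·1·(−4) = −216 ≡ 5, so v_1 = 5^{−1} = 8 (mod 13).
  i = 2 (α = 12): (12−3)(12−9)(12−2)(12−7) = 9·3·10·5 = 1350 ≡ 11, so v_2 = 11^{−1} = 6 (mod 13).
  i = 3 (α = 9): (9−3)(9−12)(9−2)(9−7) = 6·(−3)·7·2 = −252 ≡ 8, so v_3 = 8^{−1} = 5 (mod 13).
  i = 4 (α = 2): (2−3)(2−12)(2−9)(2−7) = (−1)·(−10)·(−7)·(−5) = 350 ≡ 12, so v_4 = 12^{−1} = 12 (mod 13).
  i = 5 (α = 7): (7−3)(7−12)(7−9)(7−2) = 4·(−5)·(−2)·5 = 200 ≡ 5, so v_5 = 5^{−1} = 8 (mod 13).
  v = [8, 6, 5, 12, 8].
Step 2: syndromes of r = [11, 2, 11, 6, 4] (all sums mod 13).
  S_0 = Σ v_i r_i = 8·11 + 6·2 + 5·11 + 12·6 + 8·4 = 259 ≡ 12.
  S_1 = Σ v_i α_i r_i = 8·3·11 + 6·12·2 + 5·9·11 + 12·2·6 + 8·7·4 = 1271 ≡ 10.
  α_i^2 mod 13 = [9, 1, 3, 4, 10].
  S_2 = Σ v_i α_i^2 r_i = 8·9·11 + 6·1·2 + 5·3·11 + 12·4·6 + 8·10·4 = 1577 ≡ 4.
  S = (12, 10, 4) ≠ 0, so r is not a codeword (an error is present).
Step 3: locate the error. For a single error e at position i, S_ℓ = v_i·e·α_i^ℓ, so α_err = S_1/S_0.
  S_0^{−1} = 12^{−1} = 12 (mod 13), so α_err = 10·12 = 120 ≡ 3 = α_1. Error position i = 1.
  Consistency check: S_2/S_1 = 4·4 = 16 ≡ 3 = α_err ✓ (single-error assumption holds).
Step 4: error magnitude e = S_0/v_1 = S_0·∏_{j≠1}(α_1 − α_j) = 12·5 = 60 ≡ 8 (mod 13).
Step 5: correct position 1: c_1 = r_1 − e = 11 − 8 ≡ 3 (mod 13). Hence c = [3, 2, 11, 6, 4].
  Check: interpolating c through the α_i gives m(x) = 12 + 10·x (degree < 2) with m(α_i) = c_i for every i, so c is indeed a codeword.


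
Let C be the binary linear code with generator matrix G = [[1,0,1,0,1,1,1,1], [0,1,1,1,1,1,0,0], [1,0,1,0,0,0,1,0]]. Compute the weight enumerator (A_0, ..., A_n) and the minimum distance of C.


Weight distribution: A_0 = 1, A_3 = 2, A_4 = 1, A_5 = 2, A_6 = 2. Minimum distance d = 3.

Enumerate all 2^3 = 8 messages m ∈ F_2^3.
For each, compute codeword c = mG in F_2^8, then tally its weight.
  m = 000 → c = 00000000, weight = 0.
  m = 100 → c = 10101111, weight = 6.
  m = 010 → c = 01111100, weight = 5.
  m = 110 → c = 11010011, weight = 5.
  m = 001 → c = 10100010, weight = 3.
  m = 101 → c = 00001101, weight = 3.
  m = 011 → c = 11011110, weight = 6.
  m = 111 → c = 01110001, weight = 4.
Tally weights:
  weight 0: 1 codewords.
  weight 3: 2 codewords.
  weight 4: 1 codewords.
  weight 5: 2 codewords.
  weight 6: 2 codewords.
Minimum distance d = smallest w > 0 with A_w > 0 = 3.
Sanity: Σ A_w = 8 = 2^3 = 8 ✓.


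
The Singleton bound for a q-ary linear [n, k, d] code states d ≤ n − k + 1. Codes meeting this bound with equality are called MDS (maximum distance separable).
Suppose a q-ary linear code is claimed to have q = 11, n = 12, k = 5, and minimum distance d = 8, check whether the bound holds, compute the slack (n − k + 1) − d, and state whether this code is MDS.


Singleton RHS = n − k + 1 = 8, slack = 0, bound satisfied, MDS.

Singleton bound: d ≤ n − k + 1.
Here n = 12, k = 5, so n − k + 1 = 8.
Given d = 8, check d ≤ 8: YES.
Slack = (n − k + 1) − d = 0.
The code is MDS (slack = 0).
Description: the claimed parameters are [12, 5, 8]_11; such a code would be MDS (meets Singleton bound).


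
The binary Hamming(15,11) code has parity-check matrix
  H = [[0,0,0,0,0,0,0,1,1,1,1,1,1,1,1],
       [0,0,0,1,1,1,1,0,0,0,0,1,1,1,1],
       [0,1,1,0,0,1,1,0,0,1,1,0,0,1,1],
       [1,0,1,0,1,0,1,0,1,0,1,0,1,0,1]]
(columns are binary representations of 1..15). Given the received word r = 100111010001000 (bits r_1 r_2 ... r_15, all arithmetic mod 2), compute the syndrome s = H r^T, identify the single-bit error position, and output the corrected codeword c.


s = (0, 0, 1, 0)^T, error position = 2, corrected codeword c = 110111010001000

Compute s = H r^T mod 2 one row at a time:
  s_1 = 1 + 0 + 0 + 0 + 1 + 0 + 0 + 0 = 2 ≡ 0 (mod 2).
  s_2 = 1 + 1 + 1 + 0 + 1 + 0 + 0 + 0 = 4 ≡ 0 (mod 2).
  s_3 = 0 + 0 + 1 + 0 + 0 + 0 + 0 + 0 = 1 ≡ 1 (mod 2).
  s_4 = 1 + 0 + 1 + 0 + 0 + 0 + 0 + 0 = 2 ≡ 0 (mod 2).
s = (0, 0, 1, 0)^T — this equals column 2 of H (binary 0010), so error is at position 2.
Correct: flip bit 2 of r = 100111010001000 to get c = 110111010001000.


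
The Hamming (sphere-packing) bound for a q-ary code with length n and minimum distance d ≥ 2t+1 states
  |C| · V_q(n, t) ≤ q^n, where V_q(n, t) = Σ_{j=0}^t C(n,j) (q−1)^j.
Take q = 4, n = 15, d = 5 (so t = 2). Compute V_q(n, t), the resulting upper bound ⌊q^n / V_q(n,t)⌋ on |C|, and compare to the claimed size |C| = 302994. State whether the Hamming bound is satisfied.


V_q(n, t) = 991, q^n = 1073741824, Hamming bound = 1083493, |C| = 302994 ≤ bound (satisfied).

Step 1: Compute V_q(n, t) = Σ_{j=0}^2 C(n, j) (q−1)^j.
  j = 0: C(15,0)·(3)^0 = 1·1 = 1.
  j = 1: C(15,1)·(3)^1 = 15·3 = 45.
  j = 2: C(15,2)·(3)^2 = 105·9 = 945.
  V_q(n, t) = 1 + 45 + 945 = 991.
Step 2: q^n = 4^15 = 1073741824.
Step 3: Hamming bound ⌊q^n / V_q(n,t)⌋ = ⌊1073741824/991⌋ = 1083493.
Step 4: Compare |C| = 302994 to 1083493: satisfied.
The claimed |C| lies below the Hamming bound.


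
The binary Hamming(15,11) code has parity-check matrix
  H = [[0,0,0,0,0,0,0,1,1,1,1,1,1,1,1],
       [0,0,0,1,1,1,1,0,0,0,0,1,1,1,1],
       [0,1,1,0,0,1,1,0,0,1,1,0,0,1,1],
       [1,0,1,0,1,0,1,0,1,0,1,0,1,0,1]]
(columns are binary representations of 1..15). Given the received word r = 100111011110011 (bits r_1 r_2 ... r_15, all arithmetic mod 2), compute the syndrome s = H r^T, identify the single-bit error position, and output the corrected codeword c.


s = (0, 1, 1, 1)^T, error position = 7, corrected codeword c = 100111111110011

Compute s = H r^T mod 2 one row at a time:
  s_1 = 1 + 1 + 1 + 1 + 0 + 0 + 1 + 1 = 6 ≡ 0 (mod 2).
  s_2 = 1 + 1 + 1 + 0 + 0 + 0 + 1 + 1 = 5 ≡ 1 (mod 2).
  s_3 = 0 + 0 + 1 + 0 + 1 + 1 + 1 + 1 = 5 ≡ 1 (mod 2).
  s_4 = 1 + 0 + 1 + 0 + 1 + 1 + 0 + 1 = 5 ≡ 1 (mod 2).
s = (0, 1, 1, 1)^T — this equals column 7 of H (binary 0111), so error is at position 7.
Correct: flip bit 7 of r = 100111011110011 to get c = 100111111110011.


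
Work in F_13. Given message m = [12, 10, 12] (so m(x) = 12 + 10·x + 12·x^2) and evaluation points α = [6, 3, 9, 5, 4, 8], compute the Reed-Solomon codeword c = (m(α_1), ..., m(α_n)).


c = [10, 7, 8, 11, 10, 2]

Message polynomial: m(x) = 12 + 10·x + 12·x^2 (mod 13).
For each evaluation point α_i, compute m(α_i) mod 13:
  α_1 = 6: Horner steps 12 → 4 → 10, so m(6) = 10.
  α_2 = 3: Horner steps 12 → 7 → 7, so m(3) = 7.
  α_3 = 9: Horner steps 12 → 1 → 8, so m(9) = 8.
  α_4 = 5: Horner steps 12 → 5 → 11, so m(5) = 11.
  α_5 = 4: Horner steps 12 → 6 → 10, so m(4) = 10.
  α_6 = 8: Horner steps 12 → 2 → 2, so m(8) = 2.
Codeword c = [10, 7, 8, 11, 10, 2] ∈ F_13^6.


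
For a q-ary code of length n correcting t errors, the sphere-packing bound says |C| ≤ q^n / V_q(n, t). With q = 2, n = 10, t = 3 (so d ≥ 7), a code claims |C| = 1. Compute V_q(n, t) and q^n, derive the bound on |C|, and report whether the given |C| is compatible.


V_q(n, t) = 176, q^n = 1024, Hamming bound = 5, |C| = 1 ≤ bound (satisfied).

Step 1: Compute V_q(n, t) = Σ_{j=0}^3 C(n, j) (q−1)^j.
  j = 0: C(10,0)·(1)^0 = 1·1 = 1.
  j = 1: C(10,1)·(1)^1 = 10·1 = 10.
  j = 2: C(10,2)·(1)^2 = 45·1 = 45.
  j = 3: C(10,3)·(1)^3 = 120·1 = 120.
  V_q(n, t) = 1 + 10 + 45 + 120 = 176.
Step 2: q^n = 2^10 = 1024.
Step 3: Hamming bound ⌊q^n / V_q(n,t)⌋ = ⌊1024/176⌋ = 5.
Step 4: Compare |C| = 1 to 5: satisfied.
The claimed |C| lies below the Hamming bound.


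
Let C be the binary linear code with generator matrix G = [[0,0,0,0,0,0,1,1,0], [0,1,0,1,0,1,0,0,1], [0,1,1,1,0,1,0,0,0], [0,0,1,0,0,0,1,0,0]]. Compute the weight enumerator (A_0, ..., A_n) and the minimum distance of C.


Weight distribution: A_0 = 1, A_2 = 6, A_4 = 5, A_6 = 4. Minimum distance d = 2.

Enumerate all 2^4 = 16 messages m ∈ F_2^4.
For each, compute codeword c = mG in F_2^9, then tally its weight.
  m = 0000 → c = 000000000, weight = 0.
  m = 1000 → c = 000000110, weight = 2.
  m = 0100 → c = 010101001, weight = 4.
  m = 1100 → c = 010101111, weight = 6.
  m = 0010 → c = 011101000, weight = 4.
  m = 1010 → c = 011101110, weight = 6.
  m = 0110 → c = 001000001, weight = 2.
  m = 1110 → c = 001000111, weight = 4.
  m = 0001 → c = 001000100, weight = 2.
  m = 1001 → c = 001000010, weight = 2.
  m = 0101 → c = 011101101, weight = 6.
  m = 1101 → c = 011101011, weight = 6.
  m = 0011 → c = 010101100, weight = 4.
  m = 1011 → c = 010101010, weight = 4.
  m = 0111 → c = 000000101, weight = 2.
  m = 1111 → c = 000000011, weight = 2.
Tally weights:
  weight 0: 1 codewords.
  weight 2: 6 codewords.
  weight 4: 5 codewords.
  weight 6: 4 codewords.
Minimum distance d = smallest w > 0 with A_w > 0 = 2.
Sanity: Σ A_w = 16 = 2^4 = 16 ✓.


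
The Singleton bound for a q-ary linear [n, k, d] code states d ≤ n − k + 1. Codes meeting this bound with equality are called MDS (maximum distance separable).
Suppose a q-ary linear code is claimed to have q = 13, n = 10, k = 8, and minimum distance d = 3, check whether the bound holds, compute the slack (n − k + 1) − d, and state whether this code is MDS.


Singleton RHS = n − k + 1 = 3, slack = 0, bound satisfied, MDS.

Singleton bound: d ≤ n − k + 1.
Here n = 10, k = 8, so n − k + 1 = 3.
Given d = 3, check d ≤ 3: YES.
Slack = (n − k + 1) − d = 0.
The code is MDS (slack = 0).
Description: the claimed parameters are [10, 8, 3]_13; such a code would be MDS (meets Singleton bound).


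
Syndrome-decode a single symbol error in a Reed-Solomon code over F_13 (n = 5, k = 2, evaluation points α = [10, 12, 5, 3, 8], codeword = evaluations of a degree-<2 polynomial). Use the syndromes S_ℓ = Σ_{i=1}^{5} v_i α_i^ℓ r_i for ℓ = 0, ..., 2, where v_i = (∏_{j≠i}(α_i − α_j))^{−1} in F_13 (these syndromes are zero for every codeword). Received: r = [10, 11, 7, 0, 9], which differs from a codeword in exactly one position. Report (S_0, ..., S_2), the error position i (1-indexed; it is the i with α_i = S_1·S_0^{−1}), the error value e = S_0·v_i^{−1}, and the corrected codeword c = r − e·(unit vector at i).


S = (10, 11, 3), error at position 3, error magnitude e = 6, c = [10, 11, 1, 0, 9].

Step 1: column multipliers v_i = (∏_{j≠i}(α_i − α_j))^{−1} mod 13.
  i = 1 (α = 10): (10−12)(10−5)(10−3)(10−8) = (−2)·5·7·2 = −140 ≡ 3, so v_1 = 3^{−1} = 9 (mod 13).
  i = 2 (α = 12): (12−10)(12−5)(12−3)(12−8) = 2·7·9·4 = 504 ≡ 10, so v_2 = 10^{−1} = 4 (mod 13).
  i = 3 (α = 5): (5−10)(5−12)(5−3)(5−8) = (−5)·(−7)·2·(−3) = −210 ≡ 11, so v_3 = 11^{−1} = 6 (mod 13).
  i = 4 (α = 3): (3−10)(3−12)(3−5)(3−8) = (−7)·(−9)·(−2)·(−5) = 630 ≡ 6, so v_4 = 6^{−1} = 11 (mod 13).
  i = 5 (α = 8): (8−10)(8−12)(8−5)(8−3) = (−2)·(−4)·3·5 = 120 ≡ 3, so v_5 = 3^{−1} = 9 (mod 13).
  v = [9, 4, 6, 11, 9].
Step 2: syndromes of r = [10, 11, 7, 0, 9] (all sums mod 13).
  S_0 = Σ v_i r_i = 9·10 + 4·11 + 6·7 + 11·0 + 9·9 = 257 ≡ 10.
  S_1 = Σ v_i α_i r_i = 9·10·10 + 4·12·11 + 6·5·7 + 11·3·0 + 9·8·9 = 2286 ≡ 11.
  α_i^2 mod 13 = [9, 1, 12, 9, 12].
  S_2 = Σ v_i α_i^2 r_i = 9·9·10 + 4·1·11 + 6·12·7 + 11·9·0 + 9·12·9 = 2330 ≡ 3.
  S = (10, 11, 3) ≠ 0, so r is not a codeword (an error is present).
Step 3: locate the error. For a single error e at position i, S_ℓ = v_i·e·α_i^ℓ, so α_err = S_1/S_0.
  S_0^{−1} = 10^{−1} = 4 (mod 13), so α_err = 11·4 = 44 ≡ 5 = α_3. Error position i = 3.
  Consistency check: S_2/S_1 = 3·6 = 18 ≡ 5 = α_err ✓ (single-error assumption holds).
Step 4: error magnitude e = S_0/v_3 = S_0·∏_{j≠3}(α_3 − α_j) = 10·11 = 110 ≡ 6 (mod 13).
Step 5: correct position 3: c_3 = r_3 − e = 7 − 6 ≡ 1 (mod 13). Hence c = [10, 11, 1, 0, 9].
  Check: interpolating c through the α_i gives m(x) = 5 + 7·x (degree < 2) with m(α_i) = c_i for every i, so c is indeed a codeword.


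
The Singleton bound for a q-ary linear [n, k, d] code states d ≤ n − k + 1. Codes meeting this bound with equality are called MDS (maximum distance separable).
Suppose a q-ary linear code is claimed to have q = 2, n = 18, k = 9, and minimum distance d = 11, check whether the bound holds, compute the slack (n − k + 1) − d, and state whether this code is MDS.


Singleton RHS = n − k + 1 = 10, slack = -1, bound violated (no such code; not MDS).

Singleton bound: d ≤ n − k + 1.
Here n = 18, k = 9, so n − k + 1 = 10.
Given d = 11, check d ≤ 10: NO.
Slack = (n − k + 1) − d = -1.
The slack is negative: d = 11 exceeds n − k + 1 = 10 by 1, so the Singleton bound is violated and no linear [18, 9, 11]_2 code can exist. In particular it is not MDS (MDS requires d = n − k + 1 exactly).
Description: the claimed parameters are [18, 9, 11]_2; such a code would be impossible (violates the Singleton bound).


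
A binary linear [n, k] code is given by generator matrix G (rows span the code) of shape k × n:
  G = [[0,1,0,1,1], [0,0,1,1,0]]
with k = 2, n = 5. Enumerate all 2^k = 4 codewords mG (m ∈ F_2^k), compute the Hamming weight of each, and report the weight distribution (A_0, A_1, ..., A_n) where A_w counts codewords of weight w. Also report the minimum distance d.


Weight distribution: A_0 = 1, A_2 = 1, A_3 = 2. Minimum distance d = 2.

Enumerate all 2^2 = 4 messages m ∈ F_2^2.
For each, compute codeword c = mG in F_2^5, then tally its weight.
  m = 00 → c = 00000, weight = 0.
  m = 10 → c = 01011, weight = 3.
  m = 01 → c = 00110, weight = 2.
  m = 11 → c = 01101, weight = 3.
Tally weights:
  weight 0: 1 codewords.
  weight 2: 1 codewords.
  weight 3: 2 codewords.
Minimum distance d = smallest w > 0 with A_w > 0 = 2.
Sanity: Σ A_w = 4 = 2^2 = 4 ✓.


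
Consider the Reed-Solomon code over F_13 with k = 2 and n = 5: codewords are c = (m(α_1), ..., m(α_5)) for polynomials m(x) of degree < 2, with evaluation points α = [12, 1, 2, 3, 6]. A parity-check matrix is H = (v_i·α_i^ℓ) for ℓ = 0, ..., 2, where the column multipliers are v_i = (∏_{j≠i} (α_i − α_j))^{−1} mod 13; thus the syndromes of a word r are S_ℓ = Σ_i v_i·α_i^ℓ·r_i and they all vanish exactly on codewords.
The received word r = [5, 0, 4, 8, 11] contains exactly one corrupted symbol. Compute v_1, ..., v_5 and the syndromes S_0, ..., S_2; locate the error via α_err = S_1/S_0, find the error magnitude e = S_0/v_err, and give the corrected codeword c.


S = (1, 6, 10), error at position 5, error magnitude e = 4, c = [5, 0, 4, 8, 7].

Step 1: column multipliers v_i = (∏_{j≠i}(α_i − α_j))^{−1} mod 13.
  i = 1 (α = 12): (12−1)(12−2)(12−3)(12−6) = 11·10·9·6 = 5940 ≡ 12, so v_1 = 12^{−1} = 12 (mod 13).
  i = 2 (α = 1): (1−12)(1−2)(1−3)(1−6) = (−11)·(−1)·(−2)·(−5) = 110 ≡ 6, so v_2 = 6^{−1} = 11 (mod 13).
  i = 3 (α = 2): (2−12)(2−1)(2−3)(2−6) = (−10)·1·(−1)·(−4) = −40 ≡ 12, so v_3 = 12^{−1} = 12 (mod 13).
  i = 4 (α = 3): (3−12)(3−1)(3−2)(3−6) = (−9)·2·1·(−3) = 54 ≡ 2, so v_4 = 2^{−1} = 7 (mod 13).
  i = 5 (α = 6): (6−12)(6−1)(6−2)(6−3) = (−6)·5·4·3 = −360 ≡ 4, so v_5 = 4^{−1} = 10 (mod 13).
  v = [12, 11, 12, 7, 10].
Step 2: syndromes of r = [5, 0, 4, 8, 11] (all sums mod 13).
  S_0 = Σ v_i r_i = 12·5 + 11·0 + 12·4 + 7·8 + 10·11 = 274 ≡ 1.
  S_1 = Σ v_i α_i r_i = 12·12·5 + 11·1·0 + 12·2·4 + 7·3·8 + 10·6·11 = 1644 ≡ 6.
  α_i^2 mod 13 = [1, 1, 4, 9, 10].
  S_2 = Σ v_i α_i^2 r_i = 12·1·5 + 11·1·0 + 12·4·4 + 7·9·8 + 10·10·11 = 1856 ≡ 10.
  S = (1, 6, 10) ≠ 0, so r is not a codeword (an error is present).
Step 3: locate the error. For a single error e at position i, S_ℓ = v_i·e·α_i^ℓ, so α_err = S_1/S_0.
  S_0^{−1} = 1^{−1} = 1 (mod 13), so α_err = 6·1 = 6 ≡ 6 = α_5. Error position i = 5.
  Consistency check: S_2/S_1 = 10·11 = 110 ≡ 6 = α_err ✓ (single-error assumption holds).
Step 4: error magnitude e = S_0/v_5 = S_0·∏_{j≠5}(α_5 − α_j) = 1·4 = 4 ≡ 4 (mod 13).
Step 5: correct position 5: c_5 = r_5 − e = 11 − 4 ≡ 7 (mod 13). Hence c = [5, 0, 4, 8, 7].
  Check: interpolating c through the α_i gives m(x) = 9 + 4·x (degree < 2) with m(α_i) = c_i for every i, so c is indeed a codeword.


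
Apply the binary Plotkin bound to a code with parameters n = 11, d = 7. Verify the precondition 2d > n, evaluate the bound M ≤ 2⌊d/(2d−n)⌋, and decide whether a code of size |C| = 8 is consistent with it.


Plotkin bound M ≤ 4; given |C| = 8 > bound (violated).

Check applicability: 2d = 14, n = 11.
2d − n = 3 > 0, so Plotkin applies.
Compute d/(2d−n) = 7/3 ≈ 2.3333.
⌊d/(2d−n)⌋ = 2.
Plotkin bound: M ≤ 2·2 = 4.
Given |C| = 8, check: VIOLATED.
This |C| is above the Plotkin bound, so no binary code with n = 11, d = 7 and 8 codewords exists.


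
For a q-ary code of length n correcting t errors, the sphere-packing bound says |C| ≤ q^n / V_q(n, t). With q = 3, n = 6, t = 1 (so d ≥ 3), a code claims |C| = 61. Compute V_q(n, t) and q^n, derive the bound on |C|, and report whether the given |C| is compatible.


V_q(n, t) = 13, q^n = 729, Hamming bound = 56, |C| = 61 > bound (violated).

Step 1: Compute V_q(n, t) = Σ_{j=0}^1 C(n, j) (q−1)^j.
  j = 0: C(6,0)·(2)^0 = 1·1 = 1.
  j = 1: C(6,1)·(2)^1 = 6·2 = 12.
  V_q(n, t) = 1 + 12 = 13.
Step 2: q^n = 3^6 = 729.
Step 3: Hamming bound ⌊q^n / V_q(n,t)⌋ = ⌊729/13⌋ = 56.
Step 4: Compare |C| = 61 to 56: violated.
The claimed |C| lies above the Hamming bound, so no 3-ary code of length 6 with d ≥ 3 can have 61 codewords.


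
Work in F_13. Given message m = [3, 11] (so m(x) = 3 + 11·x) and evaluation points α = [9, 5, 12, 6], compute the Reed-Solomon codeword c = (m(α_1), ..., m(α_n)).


c = [11, 6, 5, 4]

Message polynomial: m(x) = 3 + 11·x (mod 13).
For each evaluation point α_i, compute m(α_i) mod 13:
  α_1 = 9: Horner steps 11 → 11, so m(9) = 11.
  α_2 = 5: Horner steps 11 → 6, so m(5) = 6.
  α_3 = 12: Horner steps 11 → 5, so m(12) = 5.
  α_4 = 6: Horner steps 11 → 4, so m(6) = 4.
Codeword c = [11, 6, 5, 4] ∈ F_13^4.


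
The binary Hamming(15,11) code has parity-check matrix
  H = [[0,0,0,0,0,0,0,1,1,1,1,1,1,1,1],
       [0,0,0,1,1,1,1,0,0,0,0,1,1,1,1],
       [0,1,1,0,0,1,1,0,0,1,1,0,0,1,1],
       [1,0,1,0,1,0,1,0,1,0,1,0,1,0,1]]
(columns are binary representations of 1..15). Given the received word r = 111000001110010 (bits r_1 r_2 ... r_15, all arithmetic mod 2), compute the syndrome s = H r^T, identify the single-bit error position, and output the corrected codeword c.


s = (0, 1, 1, 0)^T, error position = 6, corrected codeword c = 111001001110010

Compute s = H r^T mod 2 one row at a time:
  s_1 = 0 + 1 + 1 + 1 + 0 + 0 + 1 + 0 = 4 ≡ 0 (mod 2).
  s_2 = 0 + 0 + 0 + 0 + 0 + 0 + 1 + 0 = 1 ≡ 1 (mod 2).
  s_3 = 1 + 1 + 0 + 0 + 1 + 1 + 1 + 0 = 5 ≡ 1 (mod 2).
  s_4 = 1 + 1 + 0 + 0 + 1 + 1 + 0 + 0 = 4 ≡ 0 (mod 2).
s = (0, 1, 1, 0)^T — this equals column 6 of H (binary 0110), so error is at position 6.
Correct: flip bit 6 of r = 111000001110010 to get c = 111001001110010.


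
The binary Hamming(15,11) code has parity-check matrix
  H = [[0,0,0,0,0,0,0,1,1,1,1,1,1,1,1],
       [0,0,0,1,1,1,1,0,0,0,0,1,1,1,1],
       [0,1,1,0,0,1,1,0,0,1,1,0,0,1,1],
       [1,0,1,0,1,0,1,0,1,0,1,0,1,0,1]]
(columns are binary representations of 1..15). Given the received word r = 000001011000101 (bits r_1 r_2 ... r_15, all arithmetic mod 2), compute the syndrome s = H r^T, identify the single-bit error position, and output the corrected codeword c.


s = (0, 1, 0, 1)^T, error position = 5, corrected codeword c = 000011011000101

Compute s = H r^T mod 2 one row at a time:
  s_1 = 1 + 1 + 0 + 0 + 0 + 1 + 0 + 1 = 4 ≡ 0 (mod 2).
  s_2 = 0 + 0 + 1 + 0 + 0 + 1 + 0 + 1 = 3 ≡ 1 (mod 2).
  s_3 = 0 + 0 + 1 + 0 + 0 + 0 + 0 + 1 = 2 ≡ 0 (mod 2).
  s_4 = 0 + 0 + 0 + 0 + 1 + 0 + 1 + 1 = 3 ≡ 1 (mod 2).
s = (0, 1, 0, 1)^T — this equals column 5 of H (binary 0101), so error is at position 5.
Correct: flip bit 5 of r = 000001011000101 to get c = 000011011000101.


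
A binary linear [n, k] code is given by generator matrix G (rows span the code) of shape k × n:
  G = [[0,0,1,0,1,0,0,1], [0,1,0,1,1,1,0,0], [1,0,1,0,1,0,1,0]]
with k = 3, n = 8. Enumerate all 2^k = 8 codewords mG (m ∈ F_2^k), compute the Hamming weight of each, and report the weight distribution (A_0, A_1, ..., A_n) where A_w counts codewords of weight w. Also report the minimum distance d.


Weight distribution: A_0 = 1, A_3 = 2, A_4 = 2, A_5 = 1, A_6 = 1, A_7 = 1. Minimum distance d = 3.

Enumerate all 2^3 = 8 messages m ∈ F_2^3.
For each, compute codeword c = mG in F_2^8, then tally its weight.
  m = 000 → c = 00000000, weight = 0.
  m = 100 → c = 00101001, weight = 3.
  m = 010 → c = 01011100, weight = 4.
  m = 110 → c = 01110101, weight = 5.
  m = 001 → c = 10101010, weight = 4.
  m = 101 → c = 10000011, weight = 3.
  m = 011 → c = 11110110, weight = 6.
  m = 111 → c = 11011111, weight = 7.
Tally weights:
  weight 0: 1 codewords.
  weight 3: 2 codewords.
  weight 4: 2 codewords.
  weight 5: 1 codewords.
  weight 6: 1 codewords.
  weight 7: 1 codewords.
Minimum distance d = smallest w > 0 with A_w > 0 = 3.
Sanity: Σ A_w = 8 = 2^3 = 8 ✓.


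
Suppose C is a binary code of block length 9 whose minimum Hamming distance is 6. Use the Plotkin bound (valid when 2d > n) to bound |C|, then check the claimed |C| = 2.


Plotkin bound M ≤ 4; given |C| = 2 ≤ bound (satisfied).

Check applicability: 2d = 12, n = 9.
2d − n = 3 > 0, so Plotkin applies.
Compute d/(2d−n) = 6/3 ≈ 2.0000.
⌊d/(2d−n)⌋ = 2.
Plotkin bound: M ≤ 2·2 = 4.
Given |C| = 2, check: satisfied.
This |C| is below the Plotkin bound.


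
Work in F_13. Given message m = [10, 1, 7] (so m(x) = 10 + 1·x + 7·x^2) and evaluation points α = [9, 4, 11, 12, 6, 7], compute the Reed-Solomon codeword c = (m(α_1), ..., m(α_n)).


c = [1, 9, 10, 3, 8, 9]

Message polynomial: m(x) = 10 + 1·x + 7·x^2 (mod 13).
For each evaluation point α_i, compute m(α_i) mod 13:
  α_1 = 9: Horner steps 7 → 12 → 1, so m(9) = 1.
  α_2 = 4: Horner steps 7 → 3 → 9, so m(4) = 9.
  α_3 = 11: Horner steps 7 → 0 → 10, so m(11) = 10.
  α_4 = 12: Horner steps 7 → 7 → 3, so m(12) = 3.
  α_5 = 6: Horner steps 7 → 4 → 8, so m(6) = 8.
  α_6 = 7: Horner steps 7 → 11 → 9, so m(7) = 9.
Codeword c = [1, 9, 10, 3, 8, 9] ∈ F_13^6.


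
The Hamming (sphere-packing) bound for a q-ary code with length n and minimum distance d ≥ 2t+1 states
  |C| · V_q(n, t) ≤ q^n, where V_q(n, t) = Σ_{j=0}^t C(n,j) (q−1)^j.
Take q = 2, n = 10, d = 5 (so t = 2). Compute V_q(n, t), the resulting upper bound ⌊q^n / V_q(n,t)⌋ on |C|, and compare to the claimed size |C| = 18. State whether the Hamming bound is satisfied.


V_q(n, t) = 56, q^n = 1024, Hamming bound = 18, |C| = 18 ≤ bound (satisfied).

Step 1: Compute V_q(n, t) = Σ_{j=0}^2 C(n, j) (q−1)^j.
  j = 0: C(10,0)·(1)^0 = 1·1 = 1.
  j = 1: C(10,1)·(1)^1 = 10·1 = 10.
  j = 2: C(10,2)·(1)^2 = 45·1 = 45.
  V_q(n, t) = 1 + 10 + 45 = 56.
Step 2: q^n = 2^10 = 1024.
Step 3: Hamming bound ⌊q^n / V_q(n,t)⌋ = ⌊1024/56⌋ = 18.
Step 4: Compare |C| = 18 to 18: satisfied.
The claimed |C| lies at the Hamming bound (tight).


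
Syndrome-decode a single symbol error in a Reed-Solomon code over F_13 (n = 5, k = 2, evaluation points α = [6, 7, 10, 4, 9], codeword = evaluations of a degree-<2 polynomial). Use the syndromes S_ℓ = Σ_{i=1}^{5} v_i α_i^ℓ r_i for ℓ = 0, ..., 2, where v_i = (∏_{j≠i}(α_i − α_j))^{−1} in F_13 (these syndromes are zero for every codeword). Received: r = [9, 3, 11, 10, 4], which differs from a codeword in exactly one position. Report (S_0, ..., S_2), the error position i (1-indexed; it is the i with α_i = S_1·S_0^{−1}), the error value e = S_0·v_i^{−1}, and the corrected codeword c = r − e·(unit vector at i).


S = (12, 9, 10), error at position 4, error magnitude e = 2, c = [9, 3, 11, 8, 4].

Step 1: column multipliers v_i = (∏_{j≠i}(α_i − α_j))^{−1} mod 13.
  i = 1 (α = 6): (6−7)(6−10)(6−4)(6−9) = (−1)·(−4)·2·(−3) = −24 ≡ 2, so v_1 = 2^{−1} = 7 (mod 13).
  i = 2 (α = 7): (7−6)(7−10)(7−4)(7−9) = 1·(−3)·3·(−2) = 18 ≡ 5, so v_2 = 5^{−1} = 8 (mod 13).
  i = 3 (α = 10): (10−6)(10−7)(10−4)(10−9) = 4·3·6·1 = 72 ≡ 7, so v_3 = 7^{−1} = 2 (mod 13).
  i = 4 (α = 4): (4−6)(4−7)(4−10)(4−9) = (−2)·(−3)·(−6)·(−5) = 180 ≡ 11, so v_4 = 11^{−1} = 6 (mod 13).
  i = 5 (α = 9): (9−6)(9−7)(9−10)(9−4) = 3·2·(−1)·5 = −30 ≡ 9, so v_5 = 9^{−1} = 3 (mod 13).
  v = [7, 8, 2, 6, 3].
Step 2: syndromes of r = [9, 3, 11, 10, 4] (all sums mod 13).
  S_0 = Σ v_i r_i = 7·9 + 8·3 + 2·11 + 6·10 + 3·4 = 181 ≡ 12.
  S_1 = Σ v_i α_i r_i = 7·6·9 + 8·7·3 + 2·10·11 + 6·4·10 + 3·9·4 = 1114 ≡ 9.
  α_i^2 mod 13 = [10, 10, 9, 3, 3].
  S_2 = Σ v_i α_i^2 r_i = 7·10·9 + 8·10·3 + 2·9·11 + 6·3·10 + 3·3·4 = 1284 ≡ 10.
  S = (12, 9, 10) ≠ 0, so r is not a codeword (an error is present).
Step 3: locate the error. For a single error e at position i, S_ℓ = v_i·e·α_i^ℓ, so α_err = S_1/S_0.
  S_0^{−1} = 12^{−1} = 12 (mod 13), so α_err = 9·12 = 108 ≡ 4 = α_4. Error position i = 4.
  Consistency check: S_2/S_1 = 10·3 = 30 ≡ 4 = α_err ✓ (single-error assumption holds).
Step 4: error magnitude e = S_0/v_4 = S_0·∏_{j≠4}(α_4 − α_j) = 12·11 = 132 ≡ 2 (mod 13).
Step 5: correct position 4: c_4 = r_4 − e = 10 − 2 ≡ 8 (mod 13). Hence c = [9, 3, 11, 8, 4].
  Check: interpolating c through the α_i gives m(x) = 6 + 7·x (degree < 2) with m(α_i) = c_i for every i, so c is indeed a codeword.


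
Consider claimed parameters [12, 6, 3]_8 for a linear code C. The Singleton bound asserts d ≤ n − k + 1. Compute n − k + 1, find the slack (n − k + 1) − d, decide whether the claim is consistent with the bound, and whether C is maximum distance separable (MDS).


Singleton RHS = n − k + 1 = 7, slack = 4, bound satisfied, not MDS.

Singleton bound: d ≤ n − k + 1.
Here n = 12, k = 6, so n − k + 1 = 7.
Given d = 3, check d ≤ 7: YES.
Slack = (n − k + 1) − d = 4.
The code is NOT MDS (slack = 4 > 0).
Description: the claimed parameters are [12, 6, 3]_8; such a code would be non-MDS.


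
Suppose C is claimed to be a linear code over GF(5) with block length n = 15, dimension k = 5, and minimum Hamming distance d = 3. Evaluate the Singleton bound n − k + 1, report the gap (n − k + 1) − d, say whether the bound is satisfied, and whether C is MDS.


Singleton RHS = n − k + 1 = 11, slack = 8, bound satisfied, not MDS.

Singleton bound: d ≤ n − k + 1.
Here n = 15, k = 5, so n − k + 1 = 11.
Given d = 3, check d ≤ 11: YES.
Slack = (n − k + 1) − d = 8.
The code is NOT MDS (slack = 8 > 0).
Description: the claimed parameters are [15, 5, 3]_5; such a code would be non-MDS.


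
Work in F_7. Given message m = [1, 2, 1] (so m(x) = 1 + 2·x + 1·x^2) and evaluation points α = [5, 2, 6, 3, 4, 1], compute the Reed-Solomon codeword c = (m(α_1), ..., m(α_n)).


c = [1, 2, 0, 2, 4, 4]

Message polynomial: m(x) = 1 + 2·x + 1·x^2 (mod 7).
For each evaluation point α_i, compute m(α_i) mod 7:
  α_1 = 5: Horner steps 1 → 0 → 1, so m(5) = 1.
  α_2 = 2: Horner steps 1 → 4 → 2, so m(2) = 2.
  α_3 = 6: Horner steps 1 → 1 → 0, so m(6) = 0.
  α_4 = 3: Horner steps 1 → 5 → 2, so m(3) = 2.
  α_5 = 4: Horner steps 1 → 6 → 4, so m(4) = 4.
  α_6 = 1: Horner steps 1 → 3 → 4, so m(1) = 4.
Codeword c = [1, 2, 0, 2, 4, 4] ∈ F_7^6.


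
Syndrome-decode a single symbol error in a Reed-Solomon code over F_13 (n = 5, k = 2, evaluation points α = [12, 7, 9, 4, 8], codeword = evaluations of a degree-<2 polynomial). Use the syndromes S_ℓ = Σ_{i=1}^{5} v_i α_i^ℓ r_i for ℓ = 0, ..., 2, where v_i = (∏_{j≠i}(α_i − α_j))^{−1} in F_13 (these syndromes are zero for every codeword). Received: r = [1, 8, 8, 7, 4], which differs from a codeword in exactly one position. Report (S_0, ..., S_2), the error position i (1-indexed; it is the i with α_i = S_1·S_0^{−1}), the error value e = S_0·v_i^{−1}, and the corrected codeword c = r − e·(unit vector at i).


S = (11, 8, 7), error at position 3, error magnitude e = 8, c = [1, 8, 0, 7, 4].

Step 1: column multipliers v_i = (∏_{j≠i}(α_i − α_j))^{−1} mod 13.
  i = 1 (α = 12): (12−7)(12−9)(12−4)(12−8) = 5·3·8·4 = 480 ≡ 12, so v_1 = 12^{−1} = 12 (mod 13).
  i = 2 (α = 7): (7−12)(7−9)(7−4)(7−8) = (−5)·(−2)·3·(−1) = −30 ≡ 9, so v_2 = 9^{−1} = 3 (mod 13).
  i = 3 (α = 9): (9−12)(9−7)(9−4)(9−8) = (−3)·2·5·1 = −30 ≡ 9, so v_3 = 9^{−1} = 3 (mod 13).
  i = 4 (α = 4): (4−12)(4−7)(4−9)(4−8) = (−8)·(−3)·(−5)·(−4) = 480 ≡ 12, so v_4 = 12^{−1} = 12 (mod 13).
  i = 5 (α = 8): (8−12)(8−7)(8−9)(8−4) = (−4)·1·(−1)·4 = 16 ≡ 3, so v_5 = 3^{−1} = 9 (mod 13).
  v = [12, 3, 3, 12, 9].
Step 2: syndromes of r = [1, 8, 8, 7, 4] (all sums mod 13).
  S_0 = Σ v_i r_i = 12·1 + 3·8 + 3·8 + 12·7 + 9·4 = 180 ≡ 11.
  S_1 = Σ v_i α_i r_i = 12·12·1 + 3·7·8 + 3·9·8 + 12·4·7 + 9·8·4 = 1152 ≡ 8.
  α_i^2 mod 13 = [1, 10, 3, 3, 12].
  S_2 = Σ v_i α_i^2 r_i = 12·1·1 + 3·10·8 + 3·3·8 + 12·3·7 + 9·12·4 = 1008 ≡ 7.
  S = (11, 8, 7) ≠ 0, so r is not a codeword (an error is present).
Step 3: locate the error. For a single error e at position i, S_ℓ = v_i·e·α_i^ℓ, so α_err = S_1/S_0.
  S_0^{−1} = 11^{−1} = 6 (mod 13), so α_err = 8·6 = 48 ≡ 9 = α_3. Error position i = 3.
  Consistency check: S_2/S_1 = 7·5 = 35 ≡ 9 = α_err ✓ (single-error assumption holds).
Step 4: error magnitude e = S_0/v_3 = S_0·∏_{j≠3}(α_3 − α_j) = 11·9 = 99 ≡ 8 (mod 13).
Step 5: correct position 3: c_3 = r_3 − e = 8 − 8 ≡ 0 (mod 13). Hence c = [1, 8, 0, 7, 4].
  Check: interpolating c through the α_i gives m(x) = 10 + 9·x (degree < 2) with m(α_i) = c_i for every i, so c is indeed a codeword.


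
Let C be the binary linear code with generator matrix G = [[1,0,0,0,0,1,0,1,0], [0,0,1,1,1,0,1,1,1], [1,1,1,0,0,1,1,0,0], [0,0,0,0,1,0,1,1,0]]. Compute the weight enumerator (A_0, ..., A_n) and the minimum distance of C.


Weight distribution: A_0 = 1, A_3 = 4, A_4 = 3, A_5 = 2, A_6 = 4, A_7 = 2. Minimum distance d = 3.

Enumerate all 2^4 = 16 messages m ∈ F_2^4.
For each, compute codeword c = mG in F_2^9, then tally its weight.
  m = 0000 → c = 000000000, weight = 0.
  m = 1000 → c = 100001010, weight = 3.
  m = 0100 → c = 001110111, weight = 6.
  m = 1100 → c = 101111101, weight = 7.
  m = 0010 → c = 111001100, weight = 5.
  m = 1010 → c = 011000110, weight = 4.
  m = 0110 → c = 110111011, weight = 7.
  m = 1110 → c = 010110001, weight = 4.
  m = 0001 → c = 000010110, weight = 3.
  m = 1001 → c = 100011100, weight = 4.
  m = 0101 → c = 001100001, weight = 3.
  m = 1101 → c = 101101011, weight = 6.
  m = 0011 → c = 111011010, weight = 6.
  m = 1011 → c = 011010000, weight = 3.
  m = 0111 → c = 110101101, weight = 6.
  m = 1111 → c = 010100111, weight = 5.
Tally weights:
  weight 0: 1 codewords.
  weight 3: 4 codewords.
  weight 4: 3 codewords.
  weight 5: 2 codewords.
  weight 6: 4 codewords.
  weight 7: 2 codewords.
Minimum distance d = smallest w > 0 with A_w > 0 = 3.
Sanity: Σ A_w = 16 = 2^4 = 16 ✓.


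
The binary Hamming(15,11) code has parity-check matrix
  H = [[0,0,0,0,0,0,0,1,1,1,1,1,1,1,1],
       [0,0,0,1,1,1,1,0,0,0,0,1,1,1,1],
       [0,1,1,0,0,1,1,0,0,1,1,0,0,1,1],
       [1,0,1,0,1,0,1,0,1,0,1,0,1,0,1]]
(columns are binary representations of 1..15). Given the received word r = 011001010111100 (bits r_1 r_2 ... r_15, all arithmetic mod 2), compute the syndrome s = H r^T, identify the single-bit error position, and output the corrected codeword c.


s = (1, 1, 1, 1)^T, error position = 15, corrected codeword c = 011001010111101

Compute s = H r^T mod 2 one row at a time:
  s_1 = 1 + 0 + 1 + 1 + 1 + 1 + 0 + 0 = 5 ≡ 1 (mod 2).
  s_2 = 0 + 0 + 1 + 0 + 1 + 1 + 0 + 0 = 3 ≡ 1 (mod 2).
  s_3 = 1 + 1 + 1 + 0 + 1 + 1 + 0 + 0 = 5 ≡ 1 (mod 2).
  s_4 = 0 + 1 + 0 + 0 + 0 + 1 + 1 + 0 = 3 ≡ 1 (mod 2).
s = (1, 1, 1, 1)^T — this equals column 15 of H (binary 1111), so error is at position 15.
Correct: flip bit 15 of r = 011001010111100 to get c = 011001010111101.


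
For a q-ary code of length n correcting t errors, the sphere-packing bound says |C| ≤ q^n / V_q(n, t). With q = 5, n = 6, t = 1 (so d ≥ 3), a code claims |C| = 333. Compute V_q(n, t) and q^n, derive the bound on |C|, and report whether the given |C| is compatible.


V_q(n, t) = 25, q^n = 15625, Hamming bound = 625, |C| = 333 ≤ bound (satisfied).

Step 1: Compute V_q(n, t) = Σ_{j=0}^1 C(n, j) (q−1)^j.
  j = 0: C(6,0)·(4)^0 = 1·1 = 1.
  j = 1: C(6,1)·(4)^1 = 6·4 = 24.
  V_q(n, t) = 1 + 24 = 25.
Step 2: q^n = 5^6 = 15625.
Step 3: Hamming bound ⌊q^n / V_q(n,t)⌋ = ⌊15625/25⌋ = 625.
Step 4: Compare |C| = 333 to 625: satisfied.
The claimed |C| lies below the Hamming bound.


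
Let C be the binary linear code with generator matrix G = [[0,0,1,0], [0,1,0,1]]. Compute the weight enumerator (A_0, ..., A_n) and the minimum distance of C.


Weight distribution: A_0 = 1, A_1 = 1, A_2 = 1, A_3 = 1. Minimum distance d = 1.

Enumerate all 2^2 = 4 messages m ∈ F_2^2.
For each, compute codeword c = mG in F_2^4, then tally its weight.
  m = 00 → c = 0000, weight = 0.
  m = 10 → c = 0010, weight = 1.
  m = 01 → c = 0101, weight = 2.
  m = 11 → c = 0111, weight = 3.
Tally weights:
  weight 0: 1 codewords.
  weight 1: 1 codewords.
  weight 2: 1 codewords.
  weight 3: 1 codewords.
Minimum distance d = smallest w > 0 with A_w > 0 = 1.
Sanity: Σ A_w = 4 = 2^2 = 4 ✓.


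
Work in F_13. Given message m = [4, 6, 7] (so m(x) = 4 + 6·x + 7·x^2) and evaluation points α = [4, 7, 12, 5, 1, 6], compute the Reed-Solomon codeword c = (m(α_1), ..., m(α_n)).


c = [10, 12, 5, 1, 4, 6]

Message polynomial: m(x) = 4 + 6·x + 7·x^2 (mod 13).
For each evaluation point α_i, compute m(α_i) mod 13:
  α_1 = 4: Horner steps 7 → 8 → 10, so m(4) = 10.
  α_2 = 7: Horner steps 7 → 3 → 12, so m(7) = 12.
  α_3 = 12: Horner steps 7 → 12 → 5, so m(12) = 5.
  α_4 = 5: Horner steps 7 → 2 → 1, so m(5) = 1.
  α_5 = 1: Horner steps 7 → 0 → 4, so m(1) = 4.
  α_6 = 6: Horner steps 7 → 9 → 6, so m(6) = 6.
Codeword c = [10, 12, 5, 1, 4, 6] ∈ F_13^6.


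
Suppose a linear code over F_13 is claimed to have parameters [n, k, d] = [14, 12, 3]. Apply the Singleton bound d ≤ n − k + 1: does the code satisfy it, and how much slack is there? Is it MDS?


Singleton RHS = n − k + 1 = 3, slack = 0, bound satisfied, MDS.

Singleton bound: d ≤ n − k + 1.
Here n = 14, k = 12, so n − k + 1 = 3.
Given d = 3, check d ≤ 3: YES.
Slack = (n − k + 1) − d = 0.
The code is MDS (slack = 0).
Description: the claimed parameters are [14, 12, 3]_13; such a code would be MDS (meets Singleton bound).


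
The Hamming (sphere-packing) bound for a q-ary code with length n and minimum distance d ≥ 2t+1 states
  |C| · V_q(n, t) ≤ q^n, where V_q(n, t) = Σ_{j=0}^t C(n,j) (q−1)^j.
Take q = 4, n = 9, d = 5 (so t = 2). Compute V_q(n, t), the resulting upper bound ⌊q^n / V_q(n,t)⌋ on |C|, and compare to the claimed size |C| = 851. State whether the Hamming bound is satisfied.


V_q(n, t) = 352, q^n = 262144, Hamming bound = 744, |C| = 851 > bound (violated).

Step 1: Compute V_q(n, t) = Σ_{j=0}^2 C(n, j) (q−1)^j.
  j = 0: C(9,0)·(3)^0 = 1·1 = 1.
  j = 1: C(9,1)·(3)^1 = 9·3 = 27.
  j = 2: C(9,2)·(3)^2 = 36·9 = 324.
  V_q(n, t) = 1 + 27 + 324 = 352.
Step 2: q^n = 4^9 = 262144.
Step 3: Hamming bound ⌊q^n / V_q(n,t)⌋ = ⌊262144/352⌋ = 744.
Step 4: Compare |C| = 851 to 744: violated.
The claimed |C| lies above the Hamming bound, so no 4-ary code of length 9 with d ≥ 5 can have 851 codewords.


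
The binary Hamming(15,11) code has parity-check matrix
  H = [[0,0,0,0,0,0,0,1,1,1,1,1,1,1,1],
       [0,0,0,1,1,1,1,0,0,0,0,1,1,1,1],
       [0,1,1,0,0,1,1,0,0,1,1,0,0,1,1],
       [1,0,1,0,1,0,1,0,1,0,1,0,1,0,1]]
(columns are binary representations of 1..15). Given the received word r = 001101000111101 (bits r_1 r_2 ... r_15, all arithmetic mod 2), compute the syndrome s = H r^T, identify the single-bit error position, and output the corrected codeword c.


s = (1, 1, 1, 0)^T, error position = 14, corrected codeword c = 001101000111111

Compute s = H r^T mod 2 one row at a time:
  s_1 = 0 + 0 + 1 + 1 + 1 + 1 + 0 + 1 = 5 ≡ 1 (mod 2).
  s_2 = 1 + 0 + 1 + 0 + 1 + 1 + 0 + 1 = 5 ≡ 1 (mod 2).
  s_3 = 0 + 1 + 1 + 0 + 1 + 1 + 0 + 1 = 5 ≡ 1 (mod 2).
  s_4 = 0 + 1 + 0 + 0 + 0 + 1 + 1 + 1 = 4 ≡ 0 (mod 2).
s = (1, 1, 1, 0)^T — this equals column 14 of H (binary 1110), so error is at position 14.
Correct: flip bit 14 of r = 001101000111101 to get c = 001101000111111.


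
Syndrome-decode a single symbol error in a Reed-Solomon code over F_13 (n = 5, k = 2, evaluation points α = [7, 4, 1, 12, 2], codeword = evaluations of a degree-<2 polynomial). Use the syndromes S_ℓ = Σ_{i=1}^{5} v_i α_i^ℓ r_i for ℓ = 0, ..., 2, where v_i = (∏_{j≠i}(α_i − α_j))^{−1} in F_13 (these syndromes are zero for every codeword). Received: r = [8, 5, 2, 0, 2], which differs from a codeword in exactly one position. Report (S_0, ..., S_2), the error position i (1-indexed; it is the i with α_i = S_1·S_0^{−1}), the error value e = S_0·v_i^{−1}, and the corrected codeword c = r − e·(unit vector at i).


S = (3, 6, 12), error at position 5, error magnitude e = 12, c = [8, 5, 2, 0, 3].

Step 1: column multipliers v_i = (∏_{j≠i}(α_i − α_j))^{−1} mod 13.
  i = 1 (α = 7): (7−4)(7−1)(7−12)(7−2) = 3·6·(−5)·5 = −450 ≡ 5, so v_1 = 5^{−1} = 8 (mod 13).
  i = 2 (α = 4): (4−7)(4−1)(4−12)(4−2) = (−3)·3·(−8)·2 = 144 ≡ 1, so v_2 = 1^{−1} = 1 (mod 13).
  i = 3 (α = 1): (1−7)(1−4)(1−12)(1−2) = (−6)·(−3)·(−11)·(−1) = 198 ≡ 3, so v_3 = 3^{−1} = 9 (mod 13).
  i = 4 (α = 12): (12−7)(12−4)(12−1)(12−2) = 5·8·11·10 = 4400 ≡ 6, so v_4 = 6^{−1} = 11 (mod 13).
  i = 5 (α = 2): (2−7)(2−4)(2−1)(2−12) = (−5)·(−2)·1·(−10) = −100 ≡ 4, so v_5 = 4^{−1} = 10 (mod 13).
  v = [8, 1, 9, 11, 10].
Step 2: syndromes of r = [8, 5, 2, 0, 2] (all sums mod 13).
  S_0 = Σ v_i r_i = 8·8 + 1·5 + 9·2 + 11·0 + 10·2 = 107 ≡ 3.
  S_1 = Σ v_i α_i r_i = 8·7·8 + 1·4·5 + 9·1·2 + 11·12·0 + 10·2·2 = 526 ≡ 6.
  α_i^2 mod 13 = [10, 3, 1, 1, 4].
  S_2 = Σ v_i α_i^2 r_i = 8·10·8 + 1·3·5 + 9·1·2 + 11·1·0 + 10·4·2 = 753 ≡ 12.
  S = (3, 6, 12) ≠ 0, so r is not a codeword (an error is present).
Step 3: locate the error. For a single error e at position i, S_ℓ = v_i·e·α_i^ℓ, so α_err = S_1/S_0.
  S_0^{−1} = 3^{−1} = 9 (mod 13), so α_err = 6·9 = 54 ≡ 2 = α_5. Error position i = 5.
  Consistency check: S_2/S_1 = 12·11 = 132 ≡ 2 = α_err ✓ (single-error assumption holds).
Step 4: error magnitude e = S_0/v_5 = S_0·∏_{j≠5}(α_5 − α_j) = 3·4 = 12 ≡ 12 (mod 13).
Step 5: correct position 5: c_5 = r_5 − e = 2 − 12 ≡ 3 (mod 13). Hence c = [8, 5, 2, 0, 3].
  Check: interpolating c through the α_i gives m(x) = 1 + 1·x (degree < 2) with m(α_i) = c_i for every i, so c is indeed a codeword.
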